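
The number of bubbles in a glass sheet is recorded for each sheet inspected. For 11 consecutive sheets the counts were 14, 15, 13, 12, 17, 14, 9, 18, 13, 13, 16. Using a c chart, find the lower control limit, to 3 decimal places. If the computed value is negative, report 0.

2.775

c̄ = (14 + 15 + 13 + 12 + 17 + 14 + 9 + 18 + 13 + 13 + 16) / 11 = 154 / 11 = 14.0000
LCL = c̄ − 3√c̄ = 14.0000 − 3 × 3.7417 = 2.7750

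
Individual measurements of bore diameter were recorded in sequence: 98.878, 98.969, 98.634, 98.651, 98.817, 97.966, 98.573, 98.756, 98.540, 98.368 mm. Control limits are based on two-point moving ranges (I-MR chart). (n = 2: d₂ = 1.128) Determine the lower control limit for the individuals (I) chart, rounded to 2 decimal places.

X̄ = (98.878 + 98.969 + 98.634 + 98.651 + 98.817 + 97.966 + 98.573 + 98.756 + 98.540 + 98.368) / 10 = 98.6152
Moving ranges: 0.091, 0.335, 0.017, 0.166, 0.851, 0.607, 0.183, 0.216, 0.172; M̄R̄ = 2.6380 / 9 = 0.2931
LCL = X̄ − 3·M̄R̄/d₂ = 98.6152 − 3 × 0.2931 / 1.128 = 97.8356

97.84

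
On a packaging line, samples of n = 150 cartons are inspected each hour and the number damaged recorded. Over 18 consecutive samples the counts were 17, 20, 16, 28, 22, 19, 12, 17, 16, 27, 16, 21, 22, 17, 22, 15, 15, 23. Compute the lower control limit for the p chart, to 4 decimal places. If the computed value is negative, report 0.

0.0460

p̄ = Σdᵢ / (k·n) = 345 / (18 × 150) = 0.12778
LCL = p̄ − 3·√(p̄(1−p̄)/n) = 0.12778 − 3 × 0.02726 = 0.04600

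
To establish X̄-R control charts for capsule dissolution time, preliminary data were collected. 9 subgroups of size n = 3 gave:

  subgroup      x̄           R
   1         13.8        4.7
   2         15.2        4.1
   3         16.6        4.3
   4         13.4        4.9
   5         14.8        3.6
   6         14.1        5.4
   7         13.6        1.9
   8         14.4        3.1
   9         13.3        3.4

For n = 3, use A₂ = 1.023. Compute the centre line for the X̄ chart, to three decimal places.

14.356

X̄̄ = (13.8 + 15.2 + 16.6 + 13.4 + 14.8 + 14.1 + 13.6 + 14.4 + 13.3) / 9 = 129.2000 / 9 = 14.3556
CL = X̄̄ = 14.3556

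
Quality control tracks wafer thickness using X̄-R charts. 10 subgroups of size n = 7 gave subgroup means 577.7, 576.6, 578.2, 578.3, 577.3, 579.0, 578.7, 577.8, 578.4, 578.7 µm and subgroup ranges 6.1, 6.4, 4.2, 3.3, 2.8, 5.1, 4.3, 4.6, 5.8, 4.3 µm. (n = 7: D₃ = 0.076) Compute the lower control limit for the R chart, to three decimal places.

0.356

R̄ = (6.1 + 6.4 + 4.2 + 3.3 + 2.8 + 5.1 + 4.3 + 4.6 + 5.8 + 4.3) / 10 = 46.9000 / 10 = 4.6900
LCL_R = D₃·R̄ = 0.076 × 4.6900 = 0.3564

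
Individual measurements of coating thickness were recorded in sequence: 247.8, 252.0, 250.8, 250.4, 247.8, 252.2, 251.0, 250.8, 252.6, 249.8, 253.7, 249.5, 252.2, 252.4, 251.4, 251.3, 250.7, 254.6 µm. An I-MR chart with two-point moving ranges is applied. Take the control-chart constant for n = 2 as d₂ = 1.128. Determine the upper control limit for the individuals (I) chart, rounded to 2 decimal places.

256.70

X̄ = (247.8 + 252.0 + 250.8 + 250.4 + 247.8 + 252.2 + 251.0 + 250.8 + 252.6 + 249.8 + 253.7 + 249.5 + 252.2 + 252.4 + 251.4 + 251.3 + 250.7 + 254.6) / 18 = 251.1667
Moving ranges: 4.2, 1.2, 0.4, 2.6, 4.4, 1.2, 0.2, 1.8, 2.8, 3.9, 4.2, 2.7, 0.2, 1.0, 0.1, 0.6, 3.9; M̄R̄ = 35.4000 / 17 = 2.0824
UCL = X̄ + 3·M̄R̄/d₂ = 251.1667 + 3 × 2.0824 / 1.128 = 256.7048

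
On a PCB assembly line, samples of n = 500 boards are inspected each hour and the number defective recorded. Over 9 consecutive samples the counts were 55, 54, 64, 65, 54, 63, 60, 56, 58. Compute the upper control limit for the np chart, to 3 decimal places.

p̄ = Σdᵢ / (k·n) = 529 / (9 × 500) = 0.11756
UCL = np̄ + 3·√(np̄(1−p̄)) = 58.7778 + 3 × √(58.7778×0.88244) = 58.7778 + 3 × 7.2020 = 80.3836

80.384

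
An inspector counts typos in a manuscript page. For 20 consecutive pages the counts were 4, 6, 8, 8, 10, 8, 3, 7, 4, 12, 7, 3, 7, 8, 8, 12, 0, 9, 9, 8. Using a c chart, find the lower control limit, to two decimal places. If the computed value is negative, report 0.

c̄ = (4 + 6 + 8 + 8 + 10 + 8 + 3 + 7 + 4 + 12 + 7 + 3 + 7 + 8 + 8 + 12 + 0 + 9 + 9 + 8) / 20 = 141 / 20 = 7.0500
LCL = c̄ − 3√c̄ = 7.0500 − 3 × 2.6552 = -0.9156 → 0 (cannot be negative)

0.00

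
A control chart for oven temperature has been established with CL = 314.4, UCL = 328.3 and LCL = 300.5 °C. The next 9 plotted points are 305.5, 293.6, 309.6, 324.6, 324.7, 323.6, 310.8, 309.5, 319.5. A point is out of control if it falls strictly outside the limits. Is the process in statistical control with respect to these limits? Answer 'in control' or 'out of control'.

out of control

Compare each point to [300.5, 328.3]: sample 2 = 293.6 < LCL.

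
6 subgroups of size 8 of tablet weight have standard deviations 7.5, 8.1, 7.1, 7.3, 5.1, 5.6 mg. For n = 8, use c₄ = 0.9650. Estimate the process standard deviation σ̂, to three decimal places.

s̄ = (7.5 + 8.1 + 7.1 + 7.3 + 5.1 + 5.6) / 6 = 6.7833
σ̂ = s̄ / c₄ = 6.7833 / 0.9650 = 7.0294

7.029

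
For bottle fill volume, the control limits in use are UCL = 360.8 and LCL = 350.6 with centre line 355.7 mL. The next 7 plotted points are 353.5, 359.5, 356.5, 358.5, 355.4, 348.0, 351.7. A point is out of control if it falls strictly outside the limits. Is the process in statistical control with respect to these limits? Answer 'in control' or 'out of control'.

out of control

Compare each point to [350.6, 360.8]: sample 6 = 348.0 < LCL.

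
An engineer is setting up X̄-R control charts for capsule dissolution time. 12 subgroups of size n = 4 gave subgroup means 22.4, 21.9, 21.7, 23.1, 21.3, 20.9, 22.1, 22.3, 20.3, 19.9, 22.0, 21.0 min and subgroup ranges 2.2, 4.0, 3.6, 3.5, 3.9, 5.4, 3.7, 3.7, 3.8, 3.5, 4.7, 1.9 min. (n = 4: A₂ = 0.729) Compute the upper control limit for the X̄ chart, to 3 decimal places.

24.242

X̄̄ = (22.4 + 21.9 + 21.7 + 23.1 + 21.3 + 20.9 + 22.1 + 22.3 + 20.3 + 19.9 + 22.0 + 21.0) / 12 = 258.9000 / 12 = 21.5750
R̄ = (2.2 + 4.0 + 3.6 + 3.5 + 3.9 + 5.4 + 3.7 + 3.7 + 3.8 + 3.5 + 4.7 + 1.9) / 12 = 43.9000 / 12 = 3.6583
UCL = X̄̄ + A₂·R̄ = 21.5750 + 0.729 × 3.6583 = 24.2419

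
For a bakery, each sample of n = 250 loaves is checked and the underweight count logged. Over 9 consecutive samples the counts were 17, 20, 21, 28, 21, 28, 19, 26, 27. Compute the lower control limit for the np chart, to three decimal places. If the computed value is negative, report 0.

9.290

p̄ = Σdᵢ / (k·n) = 207 / (9 × 250) = 0.09200
LCL = np̄ − 3·√(np̄(1−p̄)) = 23.0000 − 3 × 4.5699 = 9.2903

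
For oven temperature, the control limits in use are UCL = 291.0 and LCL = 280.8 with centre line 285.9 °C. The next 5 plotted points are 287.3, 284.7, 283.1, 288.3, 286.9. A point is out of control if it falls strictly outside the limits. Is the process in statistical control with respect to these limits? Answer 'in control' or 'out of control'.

All 5 points lie within [280.8, 291.0].

in control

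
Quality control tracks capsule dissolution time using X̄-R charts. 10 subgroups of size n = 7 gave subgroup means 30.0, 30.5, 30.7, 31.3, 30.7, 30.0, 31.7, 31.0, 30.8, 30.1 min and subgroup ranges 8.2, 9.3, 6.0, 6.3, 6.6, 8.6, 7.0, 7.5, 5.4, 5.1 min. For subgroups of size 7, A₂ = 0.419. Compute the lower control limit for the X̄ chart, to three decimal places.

X̄̄ = (30.0 + 30.5 + 30.7 + 31.3 + 30.7 + 30.0 + 31.7 + 31.0 + 30.8 + 30.1) / 10 = 306.8000 / 10 = 30.6800
R̄ = (8.2 + 9.3 + 6.0 + 6.3 + 6.6 + 8.6 + 7.0 + 7.5 + 5.4 + 5.1) / 10 = 70.0000 / 10 = 7.0000
LCL = X̄̄ − A₂·R̄ = 30.6800 − 0.419 × 7.0000 = 27.7470

27.747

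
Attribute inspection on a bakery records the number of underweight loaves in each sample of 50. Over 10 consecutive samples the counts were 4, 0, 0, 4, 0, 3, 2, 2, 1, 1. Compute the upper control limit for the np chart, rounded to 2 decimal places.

5.54

p̄ = Σdᵢ / (k·n) = 17 / (10 × 50) = 0.03400
UCL = np̄ + 3·√(np̄(1−p̄)) = 1.7000 + 3 × √(1.7000×0.96600) = 1.7000 + 3 × 1.2815 = 5.5445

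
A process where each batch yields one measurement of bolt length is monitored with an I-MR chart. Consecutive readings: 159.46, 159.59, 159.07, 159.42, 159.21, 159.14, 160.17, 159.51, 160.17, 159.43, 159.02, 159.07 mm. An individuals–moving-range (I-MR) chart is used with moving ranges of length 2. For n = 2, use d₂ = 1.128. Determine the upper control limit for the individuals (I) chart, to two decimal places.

160.61

X̄ = (159.46 + 159.59 + 159.07 + 159.42 + 159.21 + 159.14 + 160.17 + 159.51 + 160.17 + 159.43 + 159.02 + 159.07) / 12 = 159.4383
Moving ranges: 0.13, 0.52, 0.35, 0.21, 0.07, 1.03, 0.66, 0.66, 0.74, 0.41, 0.05; M̄R̄ = 4.8300 / 11 = 0.4391
UCL = X̄ + 3·M̄R̄/d₂ = 159.4383 + 3 × 0.4391 / 1.128 = 160.6061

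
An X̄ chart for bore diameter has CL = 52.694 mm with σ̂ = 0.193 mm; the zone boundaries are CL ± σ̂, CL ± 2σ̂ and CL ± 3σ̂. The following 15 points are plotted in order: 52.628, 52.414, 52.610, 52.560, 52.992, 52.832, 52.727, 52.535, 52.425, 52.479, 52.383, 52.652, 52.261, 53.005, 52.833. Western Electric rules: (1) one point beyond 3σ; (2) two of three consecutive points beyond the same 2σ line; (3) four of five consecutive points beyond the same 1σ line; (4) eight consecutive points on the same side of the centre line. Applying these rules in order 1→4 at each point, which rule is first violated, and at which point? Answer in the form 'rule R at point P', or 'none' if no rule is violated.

rule 3 at point 13

Zone of each point (C = within 1σ̂, B = 1σ̂–2σ̂, A = 2σ̂–3σ̂, * = beyond 3σ̂; sign = side of CL): 1:-C, 2:-B, 3:-C, 4:-C, 5:+B, 6:+C, 7:+C, 8:-C, 9:-B, 10:-B, 11:-B, 12:-C, 13:-A, 14:+B, 15:+C
Rule 3 (four of five consecutive points beyond the same 1σ limit) is satisfied at point 13.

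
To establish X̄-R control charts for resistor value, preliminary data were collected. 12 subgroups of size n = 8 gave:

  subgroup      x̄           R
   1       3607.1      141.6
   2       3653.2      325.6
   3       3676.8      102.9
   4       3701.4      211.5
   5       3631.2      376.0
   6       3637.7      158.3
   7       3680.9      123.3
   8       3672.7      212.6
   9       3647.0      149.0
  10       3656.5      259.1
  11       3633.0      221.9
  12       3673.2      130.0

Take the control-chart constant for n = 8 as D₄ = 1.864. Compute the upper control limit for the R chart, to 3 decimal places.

374.633

R̄ = (141.6 + 325.6 + 102.9 + 211.5 + 376.0 + 158.3 + 123.3 + 212.6 + 149.0 + 259.1 + 221.9 + 130.0) / 12 = 2411.8000 / 12 = 200.9833
UCL_R = D₄·R̄ = 1.864 × 200.9833 = 374.6329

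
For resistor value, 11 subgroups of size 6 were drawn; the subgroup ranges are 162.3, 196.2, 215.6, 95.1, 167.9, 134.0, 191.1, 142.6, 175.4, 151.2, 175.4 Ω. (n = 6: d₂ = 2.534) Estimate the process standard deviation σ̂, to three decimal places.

R̄ = (162.3 + 196.2 + 215.6 + 95.1 + 167.9 + 134.0 + 191.1 + 142.6 + 175.4 + 151.2 + 175.4) / 11 = 164.2545
σ̂ = R̄ / d₂ = 164.2545 / 2.534 = 64.8203

64.820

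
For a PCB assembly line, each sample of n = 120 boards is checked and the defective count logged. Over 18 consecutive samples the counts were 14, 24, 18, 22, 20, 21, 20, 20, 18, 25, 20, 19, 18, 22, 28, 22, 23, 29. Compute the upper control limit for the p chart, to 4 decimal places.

0.2819

p̄ = Σdᵢ / (k·n) = 383 / (18 × 120) = 0.17731
UCL = p̄ + 3·√(p̄(1−p̄)/n) = 0.17731 + 3 × √(0.17731×0.82269/120) = 0.17731 + 3 × 0.03487 = 0.28191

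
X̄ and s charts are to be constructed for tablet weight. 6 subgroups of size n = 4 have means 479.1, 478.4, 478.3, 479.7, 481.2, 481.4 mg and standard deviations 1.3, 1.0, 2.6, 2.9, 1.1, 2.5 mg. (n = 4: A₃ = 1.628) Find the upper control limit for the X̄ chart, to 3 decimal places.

482.777

X̄̄ = (479.1 + 478.4 + 478.3 + 479.7 + 481.2 + 481.4) / 6 = 479.6833
s̄ = (1.3 + 1.0 + 2.6 + 2.9 + 1.1 + 2.5) / 6 = 1.9000
UCL = X̄̄ + A₃·s̄ = 479.6833 + 1.628 × 1.9000 = 482.7765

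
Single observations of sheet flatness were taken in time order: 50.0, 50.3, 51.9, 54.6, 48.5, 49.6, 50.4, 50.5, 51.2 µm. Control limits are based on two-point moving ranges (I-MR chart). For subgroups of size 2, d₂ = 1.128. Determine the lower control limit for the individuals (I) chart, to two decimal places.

X̄ = (50.0 + 50.3 + 51.9 + 54.6 + 48.5 + 49.6 + 50.4 + 50.5 + 51.2) / 9 = 50.7778
Moving ranges: 0.3, 1.6, 2.7, 6.1, 1.1, 0.8, 0.1, 0.7; M̄R̄ = 13.4000 / 8 = 1.6750
LCL = X̄ − 3·M̄R̄/d₂ = 50.7778 − 3 × 1.6750 / 1.128 = 46.3230

46.32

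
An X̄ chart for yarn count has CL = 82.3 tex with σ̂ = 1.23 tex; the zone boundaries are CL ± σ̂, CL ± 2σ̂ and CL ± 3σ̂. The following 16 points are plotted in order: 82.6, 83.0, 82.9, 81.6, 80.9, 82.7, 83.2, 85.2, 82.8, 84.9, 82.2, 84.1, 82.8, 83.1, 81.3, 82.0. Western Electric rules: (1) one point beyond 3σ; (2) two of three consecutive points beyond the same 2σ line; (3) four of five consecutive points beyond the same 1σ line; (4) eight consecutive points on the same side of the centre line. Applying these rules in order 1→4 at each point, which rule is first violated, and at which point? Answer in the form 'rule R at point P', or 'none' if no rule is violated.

Zone of each point (C = within 1σ̂, B = 1σ̂–2σ̂, A = 2σ̂–3σ̂, * = beyond 3σ̂; sign = side of CL): 1:+C, 2:+C, 3:+C, 4:-C, 5:-B, 6:+C, 7:+C, 8:+A, 9:+C, 10:+A, 11:-C, 12:+B, 13:+C, 14:+C, 15:-C, 16:-C
Rule 2 (two of three consecutive points beyond the same 2σ limit) is satisfied at point 10.

rule 2 at point 10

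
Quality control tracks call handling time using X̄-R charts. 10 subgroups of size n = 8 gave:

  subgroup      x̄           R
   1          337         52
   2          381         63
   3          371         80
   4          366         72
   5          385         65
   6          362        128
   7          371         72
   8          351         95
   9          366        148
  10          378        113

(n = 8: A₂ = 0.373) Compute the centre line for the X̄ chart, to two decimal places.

X̄̄ = (337 + 381 + 371 + 366 + 385 + 362 + 371 + 351 + 366 + 378) / 10 = 3668.0000 / 10 = 366.8000
CL = X̄̄ = 366.8000

366.80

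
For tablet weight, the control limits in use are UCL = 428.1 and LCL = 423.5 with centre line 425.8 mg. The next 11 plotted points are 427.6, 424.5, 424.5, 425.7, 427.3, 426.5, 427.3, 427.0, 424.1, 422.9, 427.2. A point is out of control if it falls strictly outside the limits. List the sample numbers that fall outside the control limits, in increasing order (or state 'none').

10

Compare each point to [423.5, 428.1]: sample 10 = 422.9 < LCL.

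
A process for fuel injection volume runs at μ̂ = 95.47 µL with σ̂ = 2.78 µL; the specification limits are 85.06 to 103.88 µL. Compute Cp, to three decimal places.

1.128

Cp = (USL − LSL) / (6σ̂) = (103.88 − 85.06) / (6 × 2.78) = 18.8200 / 16.6800 = 1.1283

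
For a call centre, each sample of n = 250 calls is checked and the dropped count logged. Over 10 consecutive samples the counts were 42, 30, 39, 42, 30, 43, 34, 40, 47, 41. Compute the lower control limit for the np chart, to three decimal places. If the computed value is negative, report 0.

p̄ = Σdᵢ / (k·n) = 388 / (10 × 250) = 0.15520
LCL = np̄ − 3·√(np̄(1−p̄)) = 38.8000 − 3 × 5.7252 = 21.6243

21.624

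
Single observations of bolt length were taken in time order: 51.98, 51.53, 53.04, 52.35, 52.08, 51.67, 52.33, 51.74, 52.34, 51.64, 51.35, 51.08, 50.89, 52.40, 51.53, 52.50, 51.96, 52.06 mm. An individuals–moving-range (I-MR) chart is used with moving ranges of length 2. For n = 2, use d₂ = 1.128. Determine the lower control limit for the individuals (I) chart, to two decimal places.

X̄ = (51.98 + 51.53 + 53.04 + 52.35 + 52.08 + 51.67 + 52.33 + 51.74 + 52.34 + 51.64 + 51.35 + 51.08 + 50.89 + 52.40 + 51.53 + 52.50 + 51.96 + 52.06) / 18 = 51.9150
Moving ranges: 0.45, 1.51, 0.69, 0.27, 0.41, 0.66, 0.59, 0.60, 0.70, 0.29, 0.27, 0.19, 1.51, 0.87, 0.97, 0.54, 0.10; M̄R̄ = 10.6200 / 17 = 0.6247
LCL = X̄ − 3·M̄R̄/d₂ = 51.9150 − 3 × 0.6247 / 1.128 = 50.2535

50.25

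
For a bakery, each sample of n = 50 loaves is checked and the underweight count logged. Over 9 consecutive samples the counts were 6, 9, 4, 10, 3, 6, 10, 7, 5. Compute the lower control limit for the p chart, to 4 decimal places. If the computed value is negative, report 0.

p̄ = Σdᵢ / (k·n) = 60 / (9 × 50) = 0.13333
LCL = p̄ − 3·√(p̄(1−p̄)/n) = 0.13333 − 3 × 0.04807 = -0.01089 → 0 (negative, so LCL = 0)

0.0000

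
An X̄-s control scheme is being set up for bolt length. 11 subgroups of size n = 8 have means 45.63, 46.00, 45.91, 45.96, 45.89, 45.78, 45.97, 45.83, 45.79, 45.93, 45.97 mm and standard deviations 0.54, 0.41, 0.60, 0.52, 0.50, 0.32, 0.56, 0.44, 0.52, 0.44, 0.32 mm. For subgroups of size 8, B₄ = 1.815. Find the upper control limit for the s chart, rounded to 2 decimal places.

0.85

s̄ = (0.54 + 0.41 + 0.60 + 0.52 + 0.50 + 0.32 + 0.56 + 0.44 + 0.52 + 0.44 + 0.32) / 11 = 0.4700
UCL_s = B₄·s̄ = 1.815 × 0.4700 = 0.8530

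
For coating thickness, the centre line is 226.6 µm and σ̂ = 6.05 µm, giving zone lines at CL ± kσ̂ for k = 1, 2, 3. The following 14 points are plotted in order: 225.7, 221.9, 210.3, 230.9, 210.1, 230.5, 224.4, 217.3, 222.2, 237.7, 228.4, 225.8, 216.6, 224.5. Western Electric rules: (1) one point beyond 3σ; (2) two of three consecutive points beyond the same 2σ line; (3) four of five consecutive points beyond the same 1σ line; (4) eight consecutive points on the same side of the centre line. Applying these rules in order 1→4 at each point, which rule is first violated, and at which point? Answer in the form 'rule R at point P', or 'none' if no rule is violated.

Zone of each point (C = within 1σ̂, B = 1σ̂–2σ̂, A = 2σ̂–3σ̂, * = beyond 3σ̂; sign = side of CL): 1:-C, 2:-C, 3:-A, 4:+C, 5:-A, 6:+C, 7:-C, 8:-B, 9:-C, 10:+B, 11:+C, 12:-C, 13:-B, 14:-C
Rule 2 (two of three consecutive points beyond the same 2σ limit) is satisfied at point 5.

rule 2 at point 5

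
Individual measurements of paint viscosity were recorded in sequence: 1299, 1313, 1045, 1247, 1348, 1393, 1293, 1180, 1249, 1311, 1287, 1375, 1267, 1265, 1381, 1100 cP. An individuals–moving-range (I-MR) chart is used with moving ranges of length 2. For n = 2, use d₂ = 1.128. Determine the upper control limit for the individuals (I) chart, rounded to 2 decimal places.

1554.51

X̄ = (1299 + 1313 + 1045 + 1247 + 1348 + 1393 + 1293 + 1180 + 1249 + 1311 + 1287 + 1375 + 1267 + 1265 + 1381 + 1100) / 16 = 1272.0625
Moving ranges: 14, 268, 202, 101, 45, 100, 113, 69, 62, 24, 88, 108, 2, 116, 281; M̄R̄ = 1593.0000 / 15 = 106.2000
UCL = X̄ + 3·M̄R̄/d₂ = 1272.0625 + 3 × 106.2000 / 1.128 = 1554.5093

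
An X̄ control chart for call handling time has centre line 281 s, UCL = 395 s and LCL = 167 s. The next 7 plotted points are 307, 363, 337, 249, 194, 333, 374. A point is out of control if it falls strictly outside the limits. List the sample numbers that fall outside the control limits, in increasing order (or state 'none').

All 7 points lie within [167, 395].

none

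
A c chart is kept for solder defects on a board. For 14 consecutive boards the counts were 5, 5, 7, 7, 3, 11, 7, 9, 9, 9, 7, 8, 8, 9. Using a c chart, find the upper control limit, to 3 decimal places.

c̄ = (5 + 5 + 7 + 7 + 3 + 11 + 7 + 9 + 9 + 9 + 7 + 8 + 8 + 9) / 14 = 104 / 14 = 7.4286
UCL = c̄ + 3√c̄ = 7.4286 + 3 × √7.4286 = 7.4286 + 3 × 2.7255 = 15.6052

15.605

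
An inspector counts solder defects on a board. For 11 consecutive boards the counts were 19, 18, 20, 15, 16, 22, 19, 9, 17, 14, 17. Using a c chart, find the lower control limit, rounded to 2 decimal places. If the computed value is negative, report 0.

c̄ = (19 + 18 + 20 + 15 + 16 + 22 + 19 + 9 + 17 + 14 + 17) / 11 = 186 / 11 = 16.9091
LCL = c̄ − 3√c̄ = 16.9091 − 3 × 4.1121 = 4.5729

4.57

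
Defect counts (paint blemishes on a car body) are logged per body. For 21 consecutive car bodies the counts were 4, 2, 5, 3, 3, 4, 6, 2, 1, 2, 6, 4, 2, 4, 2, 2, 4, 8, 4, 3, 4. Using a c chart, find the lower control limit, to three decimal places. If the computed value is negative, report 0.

c̄ = (4 + 2 + 5 + 3 + 3 + 4 + 6 + 2 + 1 + 2 + 6 + 4 + 2 + 4 + 2 + 2 + 4 + 8 + 4 + 3 + 4) / 21 = 75 / 21 = 3.5714
LCL = c̄ − 3√c̄ = 3.5714 − 3 × 1.8898 = -2.0980 → 0 (cannot be negative)

0.000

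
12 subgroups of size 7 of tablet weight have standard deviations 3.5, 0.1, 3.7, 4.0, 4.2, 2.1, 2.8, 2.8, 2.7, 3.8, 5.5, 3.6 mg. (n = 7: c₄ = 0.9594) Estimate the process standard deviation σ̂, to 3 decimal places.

3.370

s̄ = (3.5 + 0.1 + 3.7 + 4.0 + 4.2 + 2.1 + 2.8 + 2.8 + 2.7 + 3.8 + 5.5 + 3.6) / 12 = 3.2333
σ̂ = s̄ / c₄ = 3.2333 / 0.9594 = 3.3702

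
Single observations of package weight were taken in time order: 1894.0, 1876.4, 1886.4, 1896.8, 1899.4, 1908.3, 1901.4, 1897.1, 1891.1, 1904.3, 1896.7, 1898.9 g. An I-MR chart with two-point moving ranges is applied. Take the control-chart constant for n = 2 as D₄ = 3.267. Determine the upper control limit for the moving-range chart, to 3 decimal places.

26.641

Moving ranges: 17.6, 10.0, 10.4, 2.6, 8.9, 6.9, 4.3, 6.0, 13.2, 7.6, 2.2; M̄R̄ = 89.7000 / 11 = 8.1545
UCL_MR = D₄·M̄R̄ = 3.267 × 8.1545 = 26.6409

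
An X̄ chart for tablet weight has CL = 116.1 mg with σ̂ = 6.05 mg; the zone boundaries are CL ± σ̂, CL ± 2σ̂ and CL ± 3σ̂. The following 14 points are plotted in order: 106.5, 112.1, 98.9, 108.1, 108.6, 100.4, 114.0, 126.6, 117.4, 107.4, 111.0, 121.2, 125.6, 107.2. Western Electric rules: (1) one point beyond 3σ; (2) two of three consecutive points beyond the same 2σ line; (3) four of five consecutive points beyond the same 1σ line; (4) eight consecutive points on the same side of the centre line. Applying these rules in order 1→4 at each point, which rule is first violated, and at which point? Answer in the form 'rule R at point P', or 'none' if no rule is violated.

Zone of each point (C = within 1σ̂, B = 1σ̂–2σ̂, A = 2σ̂–3σ̂, * = beyond 3σ̂; sign = side of CL): 1:-B, 2:-C, 3:-A, 4:-B, 5:-B, 6:-A, 7:-C, 8:+B, 9:+C, 10:-B, 11:-C, 12:+C, 13:+B, 14:-B
Rule 3 (four of five consecutive points beyond the same 1σ limit) is satisfied at point 5.

rule 3 at point 5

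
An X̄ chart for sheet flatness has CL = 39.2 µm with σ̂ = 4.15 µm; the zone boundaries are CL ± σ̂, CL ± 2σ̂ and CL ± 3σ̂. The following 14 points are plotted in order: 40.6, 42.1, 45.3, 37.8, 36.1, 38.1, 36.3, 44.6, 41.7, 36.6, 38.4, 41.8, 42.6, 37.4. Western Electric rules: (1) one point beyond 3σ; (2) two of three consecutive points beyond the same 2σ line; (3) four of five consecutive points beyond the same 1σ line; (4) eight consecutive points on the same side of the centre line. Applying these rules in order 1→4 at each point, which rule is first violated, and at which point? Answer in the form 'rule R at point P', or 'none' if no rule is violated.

Zone of each point (C = within 1σ̂, B = 1σ̂–2σ̂, A = 2σ̂–3σ̂, * = beyond 3σ̂; sign = side of CL): 1:+C, 2:+C, 3:+B, 4:-C, 5:-C, 6:-C, 7:-C, 8:+B, 9:+C, 10:-C, 11:-C, 12:+C, 13:+C, 14:-C
No rule fires across all 14 points.

none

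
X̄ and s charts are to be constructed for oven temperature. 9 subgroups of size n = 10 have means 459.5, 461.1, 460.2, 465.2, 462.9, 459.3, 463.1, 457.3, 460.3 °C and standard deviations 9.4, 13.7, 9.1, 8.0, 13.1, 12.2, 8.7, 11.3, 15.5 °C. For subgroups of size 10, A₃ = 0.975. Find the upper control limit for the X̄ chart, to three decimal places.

471.931

X̄̄ = (459.5 + 461.1 + 460.2 + 465.2 + 462.9 + 459.3 + 463.1 + 457.3 + 460.3) / 9 = 460.9889
s̄ = (9.4 + 13.7 + 9.1 + 8.0 + 13.1 + 12.2 + 8.7 + 11.3 + 15.5) / 9 = 11.2222
UCL = X̄̄ + A₃·s̄ = 460.9889 + 0.975 × 11.2222 = 471.9306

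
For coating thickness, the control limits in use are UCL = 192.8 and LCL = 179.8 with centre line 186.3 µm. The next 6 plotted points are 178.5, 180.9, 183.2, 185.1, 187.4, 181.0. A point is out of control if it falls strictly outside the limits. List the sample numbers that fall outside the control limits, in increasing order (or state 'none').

Compare each point to [179.8, 192.8]: sample 1 = 178.5 < LCL.

1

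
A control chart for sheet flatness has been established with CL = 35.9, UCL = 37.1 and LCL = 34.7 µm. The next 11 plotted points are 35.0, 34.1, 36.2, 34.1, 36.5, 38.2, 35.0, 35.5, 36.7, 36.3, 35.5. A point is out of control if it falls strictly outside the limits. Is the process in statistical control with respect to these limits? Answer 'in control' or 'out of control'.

Compare each point to [34.7, 37.1]: sample 2 = 34.1 < LCL; sample 4 = 34.1 < LCL; sample 6 = 38.2 > UCL.

out of control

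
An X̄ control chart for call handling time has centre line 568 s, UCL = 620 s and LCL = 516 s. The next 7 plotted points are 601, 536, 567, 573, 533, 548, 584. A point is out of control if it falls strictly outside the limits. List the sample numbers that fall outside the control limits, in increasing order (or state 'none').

All 7 points lie within [516, 620].

none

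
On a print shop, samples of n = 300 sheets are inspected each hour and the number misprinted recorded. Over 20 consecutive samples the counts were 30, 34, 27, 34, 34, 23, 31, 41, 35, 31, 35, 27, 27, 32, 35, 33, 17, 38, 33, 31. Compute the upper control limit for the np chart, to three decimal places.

47.307

p̄ = Σdᵢ / (k·n) = 628 / (20 × 300) = 0.10467
UCL = np̄ + 3·√(np̄(1−p̄)) = 31.4000 + 3 × √(31.4000×0.89533) = 31.4000 + 3 × 5.3022 = 47.3066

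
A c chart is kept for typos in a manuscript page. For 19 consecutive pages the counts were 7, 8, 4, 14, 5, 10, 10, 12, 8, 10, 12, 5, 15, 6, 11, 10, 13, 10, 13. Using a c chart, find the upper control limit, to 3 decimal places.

c̄ = (7 + 8 + 4 + 14 + 5 + 10 + 10 + 12 + 8 + 10 + 12 + 5 + 15 + 6 + 11 + 10 + 13 + 10 + 13) / 19 = 183 / 19 = 9.6316
UCL = c̄ + 3√c̄ = 9.6316 + 3 × √9.6316 = 9.6316 + 3 × 3.1035 = 18.9420

18.942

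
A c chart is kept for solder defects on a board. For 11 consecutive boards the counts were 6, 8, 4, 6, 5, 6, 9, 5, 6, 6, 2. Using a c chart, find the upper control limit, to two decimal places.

12.91

c̄ = (6 + 8 + 4 + 6 + 5 + 6 + 9 + 5 + 6 + 6 + 2) / 11 = 63 / 11 = 5.7273
UCL = c̄ + 3√c̄ = 5.7273 + 3 × √5.7273 = 5.7273 + 3 × 2.3932 = 12.9068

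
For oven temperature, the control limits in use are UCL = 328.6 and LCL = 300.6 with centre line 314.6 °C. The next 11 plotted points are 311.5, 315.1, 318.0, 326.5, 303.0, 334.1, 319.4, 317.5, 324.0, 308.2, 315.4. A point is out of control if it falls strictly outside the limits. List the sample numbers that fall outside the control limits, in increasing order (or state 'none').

Compare each point to [300.6, 328.6]: sample 6 = 334.1 > UCL.

6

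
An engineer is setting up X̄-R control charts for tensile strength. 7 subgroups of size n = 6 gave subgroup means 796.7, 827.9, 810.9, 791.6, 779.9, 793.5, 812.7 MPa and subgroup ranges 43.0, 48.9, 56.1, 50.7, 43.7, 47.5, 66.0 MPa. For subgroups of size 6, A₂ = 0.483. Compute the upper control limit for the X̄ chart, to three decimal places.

826.443

X̄̄ = (796.7 + 827.9 + 810.9 + 791.6 + 779.9 + 793.5 + 812.7) / 7 = 5613.2000 / 7 = 801.8857
R̄ = (43.0 + 48.9 + 56.1 + 50.7 + 43.7 + 47.5 + 66.0) / 7 = 355.9000 / 7 = 50.8429
UCL = X̄̄ + A₂·R̄ = 801.8857 + 0.483 × 50.8429 = 826.4428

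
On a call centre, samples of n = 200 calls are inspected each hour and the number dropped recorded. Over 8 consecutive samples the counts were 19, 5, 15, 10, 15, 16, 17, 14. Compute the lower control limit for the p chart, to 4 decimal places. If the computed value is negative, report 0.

p̄ = Σdᵢ / (k·n) = 111 / (8 × 200) = 0.06938
LCL = p̄ − 3·√(p̄(1−p̄)/n) = 0.06938 − 3 × 0.01797 = 0.01547

0.0155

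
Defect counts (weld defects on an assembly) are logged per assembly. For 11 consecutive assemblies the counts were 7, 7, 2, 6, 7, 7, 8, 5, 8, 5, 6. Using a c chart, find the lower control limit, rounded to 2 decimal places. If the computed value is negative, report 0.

c̄ = (7 + 7 + 2 + 6 + 7 + 7 + 8 + 5 + 8 + 5 + 6) / 11 = 68 / 11 = 6.1818
LCL = c̄ − 3√c̄ = 6.1818 − 3 × 2.4863 = -1.2772 → 0 (cannot be negative)

0.00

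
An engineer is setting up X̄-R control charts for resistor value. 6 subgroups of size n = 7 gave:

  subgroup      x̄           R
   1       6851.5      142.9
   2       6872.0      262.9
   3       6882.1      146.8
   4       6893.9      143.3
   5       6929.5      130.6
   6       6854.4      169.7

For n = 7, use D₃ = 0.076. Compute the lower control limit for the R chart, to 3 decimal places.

R̄ = (142.9 + 262.9 + 146.8 + 143.3 + 130.6 + 169.7) / 6 = 996.2000 / 6 = 166.0333
LCL_R = D₃·R̄ = 0.076 × 166.0333 = 12.6185

12.619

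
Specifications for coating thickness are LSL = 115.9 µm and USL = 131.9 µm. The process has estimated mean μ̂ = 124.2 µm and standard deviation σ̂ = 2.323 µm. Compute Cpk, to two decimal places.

Cpu = (USL − μ̂) / (3σ̂) = (131.9 − 124.2) / (3 × 2.323) = 1.1049; Cpl = (μ̂ − LSL) / (3σ̂) = (124.2 − 115.9) / (3 × 2.323) = 1.1910; Cpk = min(Cpu, Cpl) = 1.1049

1.10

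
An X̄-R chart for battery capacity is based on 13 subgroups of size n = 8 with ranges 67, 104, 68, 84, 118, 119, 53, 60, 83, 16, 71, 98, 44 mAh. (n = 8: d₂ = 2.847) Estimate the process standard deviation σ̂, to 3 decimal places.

26.614

R̄ = (67 + 104 + 68 + 84 + 118 + 119 + 53 + 60 + 83 + 16 + 71 + 98 + 44) / 13 = 75.7692
σ̂ = R̄ / d₂ = 75.7692 / 2.847 = 26.6137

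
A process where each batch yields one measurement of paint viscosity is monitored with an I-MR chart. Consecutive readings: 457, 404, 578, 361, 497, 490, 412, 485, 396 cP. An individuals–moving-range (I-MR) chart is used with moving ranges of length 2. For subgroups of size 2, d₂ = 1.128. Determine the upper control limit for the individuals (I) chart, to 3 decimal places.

728.267

X̄ = (457 + 404 + 578 + 361 + 497 + 490 + 412 + 485 + 396) / 9 = 453.3333
Moving ranges: 53, 174, 217, 136, 7, 78, 73, 89; M̄R̄ = 827.0000 / 8 = 103.3750
UCL = X̄ + 3·M̄R̄/d₂ = 453.3333 + 3 × 103.3750 / 1.128 = 728.2668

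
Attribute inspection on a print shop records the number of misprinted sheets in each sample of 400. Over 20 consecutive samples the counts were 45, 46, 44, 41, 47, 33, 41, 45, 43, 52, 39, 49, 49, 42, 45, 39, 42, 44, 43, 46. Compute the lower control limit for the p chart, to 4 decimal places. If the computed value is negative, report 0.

0.0626

p̄ = Σdᵢ / (k·n) = 875 / (20 × 400) = 0.10938
LCL = p̄ − 3·√(p̄(1−p̄)/n) = 0.10938 − 3 × 0.01561 = 0.06256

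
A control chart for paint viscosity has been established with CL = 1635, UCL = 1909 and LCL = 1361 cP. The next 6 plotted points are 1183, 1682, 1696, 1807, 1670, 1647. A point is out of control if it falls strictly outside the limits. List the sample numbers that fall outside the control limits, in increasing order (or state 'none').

1

Compare each point to [1361, 1909]: sample 1 = 1183 < LCL.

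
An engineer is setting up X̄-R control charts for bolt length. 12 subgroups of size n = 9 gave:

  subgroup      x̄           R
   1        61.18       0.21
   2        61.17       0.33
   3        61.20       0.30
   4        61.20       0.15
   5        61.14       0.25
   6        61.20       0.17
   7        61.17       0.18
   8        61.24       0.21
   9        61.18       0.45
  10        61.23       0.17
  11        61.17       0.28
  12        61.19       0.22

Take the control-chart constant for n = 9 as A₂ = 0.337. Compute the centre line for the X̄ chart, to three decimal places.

61.189

X̄̄ = (61.18 + 61.17 + 61.20 + 61.20 + 61.14 + 61.20 + 61.17 + 61.24 + 61.18 + 61.23 + 61.17 + 61.19) / 12 = 734.2700 / 12 = 61.1892
CL = X̄̄ = 61.1892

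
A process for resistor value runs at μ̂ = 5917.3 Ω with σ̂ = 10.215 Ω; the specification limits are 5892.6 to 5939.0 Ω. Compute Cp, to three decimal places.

Cp = (USL − LSL) / (6σ̂) = (5939.0 − 5892.6) / (6 × 10.215) = 46.4000 / 61.2900 = 0.7571

0.757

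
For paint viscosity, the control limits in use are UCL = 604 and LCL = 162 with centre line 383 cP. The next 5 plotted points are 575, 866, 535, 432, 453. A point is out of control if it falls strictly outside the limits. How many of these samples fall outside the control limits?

Compare each point to [162, 604]: sample 2 = 866 > UCL.

1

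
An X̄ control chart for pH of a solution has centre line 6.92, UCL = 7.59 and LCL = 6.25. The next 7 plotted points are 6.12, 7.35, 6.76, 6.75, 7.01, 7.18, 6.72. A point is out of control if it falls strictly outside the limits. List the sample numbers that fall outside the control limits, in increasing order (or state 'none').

Compare each point to [6.25, 7.59]: sample 1 = 6.12 < LCL.

1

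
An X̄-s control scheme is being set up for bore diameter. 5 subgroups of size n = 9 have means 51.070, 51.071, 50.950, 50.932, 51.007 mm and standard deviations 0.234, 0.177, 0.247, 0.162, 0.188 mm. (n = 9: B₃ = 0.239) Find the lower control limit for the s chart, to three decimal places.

0.048

s̄ = (0.234 + 0.177 + 0.247 + 0.162 + 0.188) / 5 = 0.2016
LCL_s = B₃·s̄ = 0.239 × 0.2016 = 0.0482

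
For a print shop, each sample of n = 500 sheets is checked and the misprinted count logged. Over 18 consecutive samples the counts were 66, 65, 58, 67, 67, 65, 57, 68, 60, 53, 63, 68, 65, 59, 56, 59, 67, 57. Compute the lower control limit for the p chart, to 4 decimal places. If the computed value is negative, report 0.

0.0802

p̄ = Σdᵢ / (k·n) = 1120 / (18 × 500) = 0.12444
LCL = p̄ − 3·√(p̄(1−p̄)/n) = 0.12444 − 3 × 0.01476 = 0.08016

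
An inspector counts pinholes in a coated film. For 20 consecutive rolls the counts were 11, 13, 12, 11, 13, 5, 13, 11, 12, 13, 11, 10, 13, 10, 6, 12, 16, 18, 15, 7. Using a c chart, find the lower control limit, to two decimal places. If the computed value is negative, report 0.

1.38

c̄ = (11 + 13 + 12 + 11 + 13 + 5 + 13 + 11 + 12 + 13 + 11 + 10 + 13 + 10 + 6 + 12 + 16 + 18 + 15 + 7) / 20 = 232 / 20 = 11.6000
LCL = c̄ − 3√c̄ = 11.6000 − 3 × 3.4059 = 1.3824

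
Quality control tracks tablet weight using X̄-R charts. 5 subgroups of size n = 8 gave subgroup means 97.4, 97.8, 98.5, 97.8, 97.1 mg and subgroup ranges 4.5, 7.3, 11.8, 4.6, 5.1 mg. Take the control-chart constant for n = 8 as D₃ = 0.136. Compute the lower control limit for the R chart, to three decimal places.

0.906

R̄ = (4.5 + 7.3 + 11.8 + 4.6 + 5.1) / 5 = 33.3000 / 5 = 6.6600
LCL_R = D₃·R̄ = 0.136 × 6.6600 = 0.9058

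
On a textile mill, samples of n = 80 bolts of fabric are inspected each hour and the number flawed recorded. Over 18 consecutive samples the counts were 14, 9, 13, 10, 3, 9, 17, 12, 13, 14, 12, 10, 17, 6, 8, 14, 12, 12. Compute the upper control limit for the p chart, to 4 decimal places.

0.2596

p̄ = Σdᵢ / (k·n) = 205 / (18 × 80) = 0.14236
UCL = p̄ + 3·√(p̄(1−p̄)/n) = 0.14236 + 3 × √(0.14236×0.85764/80) = 0.14236 + 3 × 0.03907 = 0.25956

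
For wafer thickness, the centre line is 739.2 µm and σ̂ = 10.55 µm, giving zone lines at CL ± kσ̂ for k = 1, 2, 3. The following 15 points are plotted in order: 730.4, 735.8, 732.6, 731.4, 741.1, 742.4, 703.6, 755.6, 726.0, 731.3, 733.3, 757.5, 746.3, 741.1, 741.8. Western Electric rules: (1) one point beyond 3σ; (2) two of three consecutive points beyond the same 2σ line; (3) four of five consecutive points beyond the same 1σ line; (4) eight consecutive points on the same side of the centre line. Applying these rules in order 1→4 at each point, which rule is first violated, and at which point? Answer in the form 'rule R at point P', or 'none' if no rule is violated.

Zone of each point (C = within 1σ̂, B = 1σ̂–2σ̂, A = 2σ̂–3σ̂, * = beyond 3σ̂; sign = side of CL): 1:-C, 2:-C, 3:-C, 4:-C, 5:+C, 6:+C, 7:-*, 8:+B, 9:-B, 10:-C, 11:-C, 12:+B, 13:+C, 14:+C, 15:+C
Rule 1 (one point beyond the 3σ limits) is satisfied at point 7.

rule 1 at point 7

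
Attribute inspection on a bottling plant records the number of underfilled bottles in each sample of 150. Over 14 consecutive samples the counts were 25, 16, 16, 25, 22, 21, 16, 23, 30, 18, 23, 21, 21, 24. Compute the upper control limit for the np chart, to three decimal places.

34.375

p̄ = Σdᵢ / (k·n) = 301 / (14 × 150) = 0.14333
UCL = np̄ + 3·√(np̄(1−p̄)) = 21.5000 + 3 × √(21.5000×0.85667) = 21.5000 + 3 × 4.2917 = 34.3750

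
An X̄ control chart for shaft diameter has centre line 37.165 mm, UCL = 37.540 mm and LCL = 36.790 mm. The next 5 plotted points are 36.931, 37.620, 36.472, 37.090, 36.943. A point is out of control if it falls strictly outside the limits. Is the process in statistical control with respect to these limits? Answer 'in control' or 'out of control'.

Compare each point to [36.790, 37.540]: sample 2 = 37.620 > UCL; sample 3 = 36.472 < LCL.

out of control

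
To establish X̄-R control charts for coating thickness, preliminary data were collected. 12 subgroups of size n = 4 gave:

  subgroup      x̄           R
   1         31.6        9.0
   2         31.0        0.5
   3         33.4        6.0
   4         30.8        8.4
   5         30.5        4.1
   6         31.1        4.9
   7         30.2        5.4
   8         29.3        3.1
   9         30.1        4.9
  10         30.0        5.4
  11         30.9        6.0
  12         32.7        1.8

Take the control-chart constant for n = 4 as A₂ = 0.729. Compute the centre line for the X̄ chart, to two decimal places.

30.97

X̄̄ = (31.6 + 31.0 + 33.4 + 30.8 + 30.5 + 31.1 + 30.2 + 29.3 + 30.1 + 30.0 + 30.9 + 32.7) / 12 = 371.6000 / 12 = 30.9667
CL = X̄̄ = 30.9667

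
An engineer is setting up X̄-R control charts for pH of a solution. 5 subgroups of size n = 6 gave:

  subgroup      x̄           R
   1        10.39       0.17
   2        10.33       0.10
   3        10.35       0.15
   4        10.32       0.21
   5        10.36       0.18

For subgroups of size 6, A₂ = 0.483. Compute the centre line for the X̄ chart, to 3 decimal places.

X̄̄ = (10.39 + 10.33 + 10.35 + 10.32 + 10.36) / 5 = 51.7500 / 5 = 10.3500
CL = X̄̄ = 10.3500

10.350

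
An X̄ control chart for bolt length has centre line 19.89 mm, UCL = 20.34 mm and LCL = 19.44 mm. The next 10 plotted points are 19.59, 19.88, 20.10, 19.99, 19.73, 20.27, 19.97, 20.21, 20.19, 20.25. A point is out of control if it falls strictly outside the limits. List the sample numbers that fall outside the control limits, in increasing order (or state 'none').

All 10 points lie within [19.44, 20.34].

none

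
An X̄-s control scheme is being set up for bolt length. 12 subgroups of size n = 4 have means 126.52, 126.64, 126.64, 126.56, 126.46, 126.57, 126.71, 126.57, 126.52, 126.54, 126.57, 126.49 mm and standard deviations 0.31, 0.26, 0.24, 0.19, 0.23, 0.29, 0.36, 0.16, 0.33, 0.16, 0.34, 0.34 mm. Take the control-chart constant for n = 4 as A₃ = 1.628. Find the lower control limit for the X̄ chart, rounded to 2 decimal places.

X̄̄ = (126.52 + 126.64 + 126.64 + 126.56 + 126.46 + 126.57 + 126.71 + 126.57 + 126.52 + 126.54 + 126.57 + 126.49) / 12 = 126.5658
s̄ = (0.31 + 0.26 + 0.24 + 0.19 + 0.23 + 0.29 + 0.36 + 0.16 + 0.33 + 0.16 + 0.34 + 0.34) / 12 = 0.2675
LCL = X̄̄ − A₃·s̄ = 126.5658 − 1.628 × 0.2675 = 126.1303

126.13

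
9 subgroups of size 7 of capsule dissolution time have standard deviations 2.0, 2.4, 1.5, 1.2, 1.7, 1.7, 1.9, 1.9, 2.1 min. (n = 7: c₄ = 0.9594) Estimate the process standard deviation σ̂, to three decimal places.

1.899

s̄ = (2.0 + 2.4 + 1.5 + 1.2 + 1.7 + 1.7 + 1.9 + 1.9 + 2.1) / 9 = 1.8222
σ̂ = s̄ / c₄ = 1.8222 / 0.9594 = 1.8993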